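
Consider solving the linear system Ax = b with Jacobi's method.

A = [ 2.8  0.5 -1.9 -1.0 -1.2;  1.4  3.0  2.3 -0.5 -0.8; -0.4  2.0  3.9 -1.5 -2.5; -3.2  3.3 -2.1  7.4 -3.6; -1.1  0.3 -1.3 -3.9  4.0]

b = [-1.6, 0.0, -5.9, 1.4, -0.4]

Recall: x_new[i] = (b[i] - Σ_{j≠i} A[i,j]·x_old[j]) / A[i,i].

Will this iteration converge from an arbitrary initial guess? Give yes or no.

Split A = D + L + U, D = diag(2.8, 3, 3.9, 7.4, 4).
Jacobi: T = -D⁻¹(L+U), T[2,3] = -(-1.5)/(3.9) = +0.3846; T[2,2] = 0.
  T[0,:] = [+0.0000, -0.1786, +0.6786, +0.3571, +0.4286]
  T[1,:] = [-0.4667, +0.0000, -0.7667, +0.1667, +0.2667]
  T[2,:] = [+0.1026, -0.5128, +0.0000, +0.3846, +0.6410]
  T[3,:] = [+0.4324, -0.4459, +0.2838, +0.0000, +0.4865]
  T[4,:] = [+0.2750, -0.0750, +0.3250, +0.9750, +0.0000]
|eigenvalues of T|: 1.4947, 0.8907, 0.5084, 0.5084, 0.1097.
ρ = 1.4947; 1.4947 > 1 ⇒ diverges.

no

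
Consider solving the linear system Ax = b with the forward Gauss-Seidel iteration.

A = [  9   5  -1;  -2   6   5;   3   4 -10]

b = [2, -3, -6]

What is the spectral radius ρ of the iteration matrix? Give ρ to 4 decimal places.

0.6759

Let D = diag(9, 6, -10); L, U the strict triangles.
Gauss-Seidel: T = -(D+L)⁻¹U, row 0 first, T[0,2] = -(-1)/(9) = +0.1111; later rows by forward substitution.
  T[0,:] = [+0.0000  -0.5556  +0.1111]
  T[1,:] = [+0.0000  -0.1852  -0.7963]
  T[2,:] = [+0.0000  -0.2407  -0.2852]
eigenvalue magnitudes: 0.6759, 0.2055, 0.0000.
ρ(T) = max|λ| = 0.6759; 0.6759 < 1, so it converges for any x₀.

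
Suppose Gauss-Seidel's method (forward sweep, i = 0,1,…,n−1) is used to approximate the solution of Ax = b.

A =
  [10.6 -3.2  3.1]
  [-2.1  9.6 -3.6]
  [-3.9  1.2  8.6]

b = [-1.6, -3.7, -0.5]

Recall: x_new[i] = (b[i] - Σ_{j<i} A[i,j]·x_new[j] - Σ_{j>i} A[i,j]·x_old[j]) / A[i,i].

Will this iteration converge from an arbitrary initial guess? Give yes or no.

Split A = D + L + U, D = diag(10.6, 9.6, 8.6).
T_GS = -(D+L)⁻¹U: row 0 first, T[0,1] = -(-3.2)/(10.6) = +0.3019; later rows by forward substitution.
  T[0,:] = [+0.0000  +0.3019  -0.2925]
  T[1,:] = [+0.0000  +0.0660  +0.3110]
  T[2,:] = [+0.0000  +0.1277  -0.1760]
|λ(T)| sorted: 0.2882, 0.1782, 0.0000.
ρ(T) = max|λ| = 0.2882; 0.2882 < 1, so it converges for any x₀.

yes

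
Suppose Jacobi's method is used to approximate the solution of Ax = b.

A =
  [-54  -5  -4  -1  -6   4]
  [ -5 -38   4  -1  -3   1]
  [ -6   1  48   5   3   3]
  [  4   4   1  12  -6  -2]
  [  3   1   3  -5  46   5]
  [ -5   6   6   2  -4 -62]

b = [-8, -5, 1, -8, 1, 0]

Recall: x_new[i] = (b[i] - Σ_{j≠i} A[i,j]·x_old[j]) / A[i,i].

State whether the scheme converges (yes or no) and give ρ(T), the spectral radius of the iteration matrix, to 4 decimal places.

yes, ρ = 0.3502

Diagonal D = diag(-54, -38, 48, 12, 46, -62); L, U strict lower/upper.
Jacobi: T = -D⁻¹(L+U), T[5,1] = -(6)/(-62) = +0.0968; T[5,5] = 0.
  T[0,:] = [+0.0000 -0.0926 -0.0741 -0.0185 -0.1111 +0.0741]
  T[1,:] = [-0.1316 +0.0000 +0.1053 -0.0263 -0.0789 +0.0263]
  T[2,:] = [+0.1250 -0.0208 +0.0000 -0.1042 -0.0625 -0.0625]
  T[3,:] = [-0.3333 -0.3333 -0.0833 +0.0000 +0.5000 +0.1667]
  T[4,:] = [-0.0652 -0.0217 -0.0652 +0.1087 +0.0000 -0.1087]
  T[5,:] = [-0.0806 +0.0968 +0.0968 +0.0323 -0.0645 +0.0000]
|eigenvalues of T|: 0.3502, 0.2606, 0.1919, 0.1582, 0.1582, 0.0071.
spectral radius ρ = 0.3502; 0.3502 < 1, so it converges for any x₀.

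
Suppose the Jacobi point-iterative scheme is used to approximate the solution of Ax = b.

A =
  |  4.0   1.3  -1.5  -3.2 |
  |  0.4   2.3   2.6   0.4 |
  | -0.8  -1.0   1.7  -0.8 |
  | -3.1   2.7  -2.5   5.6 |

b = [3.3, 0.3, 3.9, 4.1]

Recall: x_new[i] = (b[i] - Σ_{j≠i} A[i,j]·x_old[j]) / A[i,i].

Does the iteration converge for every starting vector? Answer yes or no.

no

Write A = D+L+U with D = diag(4, 2.3, 1.7, 5.6).
T_J = -D⁻¹(L+U): T[2,1] = -(-1)/(1.7) = +0.5882; T[2,2] = 0.
  T[0,:] = [+0.0000 -0.3250 +0.3750 +0.8000]
  T[1,:] = [-0.1739 +0.0000 -1.1304 -0.1739]
  T[2,:] = [+0.4706 +0.5882 +0.0000 +0.4706]
  T[3,:] = [+0.5536 -0.4821 +0.4464 +0.0000]
|roots of det(T-λI)|: 1.1516, 0.8357, 0.8357, 0.6684.
ρ = 1.1516; 1.1516 > 1, so it fails to converge.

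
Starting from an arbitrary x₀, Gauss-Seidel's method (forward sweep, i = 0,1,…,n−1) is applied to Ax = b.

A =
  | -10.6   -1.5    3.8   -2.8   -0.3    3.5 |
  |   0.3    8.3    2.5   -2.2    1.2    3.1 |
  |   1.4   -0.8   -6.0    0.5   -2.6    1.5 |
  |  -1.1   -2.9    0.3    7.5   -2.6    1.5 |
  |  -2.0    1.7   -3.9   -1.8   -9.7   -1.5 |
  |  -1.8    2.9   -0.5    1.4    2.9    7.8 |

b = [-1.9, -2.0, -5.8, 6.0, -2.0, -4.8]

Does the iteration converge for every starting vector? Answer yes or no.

yes

Let D = diag(-10.6, 8.3, -6, 7.5, -9.7, 7.8); L, U the strict triangles.
T_GS = -(D+L)⁻¹U: row 0 first, T[0,3] = -(-2.8)/(-10.6) = -0.2642; later rows by forward substitution.
  T[0,:] = [+0.0000 -0.1415 +0.3585 -0.2642 -0.0283 +0.3302]
  T[1,:] = [+0.0000 +0.0051 -0.3142 +0.2746 -0.1436 -0.3854]
  T[2,:] = [+0.0000 -0.0337 +0.1255 -0.0149 -0.4208 +0.3784]
  T[3,:] = [+0.0000 -0.0174 -0.0739 +0.0680 +0.3038 -0.3157]
  T[4,:] = [+0.0000 +0.0469 -0.1657 +0.0960 +0.0935 -0.3838]
  T[5,:] = [+0.0000 -0.0510 +0.2825 -0.2119 -0.0694 +0.4431]
eigenvalue magnitudes: 0.9375, 0.1713, 0.1713, 0.0404, 0.0395, 0.0000.
ρ = 0.9375; 0.9375 < 1 ⇒ converges.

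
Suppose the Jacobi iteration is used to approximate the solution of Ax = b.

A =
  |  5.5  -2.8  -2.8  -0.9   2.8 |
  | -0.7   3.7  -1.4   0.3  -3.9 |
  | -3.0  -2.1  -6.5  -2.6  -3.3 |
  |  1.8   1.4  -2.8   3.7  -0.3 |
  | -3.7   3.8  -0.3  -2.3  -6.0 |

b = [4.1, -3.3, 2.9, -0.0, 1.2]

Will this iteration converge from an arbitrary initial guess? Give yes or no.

no

Write A = D+L+U with D = diag(5.5, 3.7, -6.5, 3.7, -6).
Jacobi: T = -D⁻¹(L+U), T[0,3] = -(-0.9)/(5.5) = +0.1636; T[0,0] = 0.
  T[0,:] = [+0.0000  +0.5091  +0.5091  +0.1636  -0.5091]
  T[1,:] = [+0.1892  +0.0000  +0.3784  -0.0811  +1.0541]
  T[2,:] = [-0.4615  -0.3231  +0.0000  -0.4000  -0.5077]
  T[3,:] = [-0.4865  -0.3784  +0.7568  +0.0000  +0.0811]
  T[4,:] = [-0.6167  +0.6333  -0.0500  -0.3833  +0.0000]
|eigenvalues of T|: 1.1635, 0.9698, 0.9083, 0.9083, 0.2752.
spectral radius ρ = 1.1635; 1.1635 > 1: divergent.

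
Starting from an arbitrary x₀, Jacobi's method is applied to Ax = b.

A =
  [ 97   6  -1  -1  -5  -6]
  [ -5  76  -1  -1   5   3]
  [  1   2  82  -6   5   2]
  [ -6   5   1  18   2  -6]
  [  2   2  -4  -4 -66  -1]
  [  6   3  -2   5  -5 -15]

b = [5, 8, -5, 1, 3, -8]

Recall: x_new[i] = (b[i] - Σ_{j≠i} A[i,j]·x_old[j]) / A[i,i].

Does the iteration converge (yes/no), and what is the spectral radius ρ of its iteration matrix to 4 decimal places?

yes, ρ = 0.4198

Let D = diag(97, 76, 82, 18, -66, -15); L, U the strict triangles.
T_J = -D⁻¹(L+U): T[4,2] = -(-4)/(-66) = -0.0606; T[4,4] = 0.
  T[0,:] = [+0.0000, -0.0619, +0.0103, +0.0103, +0.0515, +0.0619]
  T[1,:] = [+0.0658, +0.0000, +0.0132, +0.0132, -0.0658, -0.0395]
  T[2,:] = [-0.0122, -0.0244, +0.0000, +0.0732, -0.0610, -0.0244]
  T[3,:] = [+0.3333, -0.2778, -0.0556, +0.0000, -0.1111, +0.3333]
  T[4,:] = [+0.0303, +0.0303, -0.0606, -0.0606, +0.0000, -0.0152]
  T[5,:] = [+0.4000, +0.2000, -0.1333, +0.3333, -0.3333, +0.0000]
|eigenvalues of T|: 0.4198, 0.2964, 0.1213, 0.0690, 0.0690, 0.0519.
ρ = 0.4198; 0.4198 < 1: convergent.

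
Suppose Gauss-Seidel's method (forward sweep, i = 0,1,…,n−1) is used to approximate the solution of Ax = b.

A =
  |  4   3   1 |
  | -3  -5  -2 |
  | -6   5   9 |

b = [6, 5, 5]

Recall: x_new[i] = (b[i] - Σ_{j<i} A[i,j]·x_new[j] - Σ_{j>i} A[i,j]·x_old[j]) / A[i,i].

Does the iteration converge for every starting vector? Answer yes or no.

Write A = D+L+U with D = diag(4, -5, 9).
GS T = -(D+L)⁻¹U: row 0 first, T[0,2] = -(1)/(4) = -0.2500; later rows by forward substitution.
  T[0,:] = [+0.0000, -0.7500, -0.2500]
  T[1,:] = [+0.0000, +0.4500, -0.2500]
  T[2,:] = [+0.0000, -0.7500, -0.0278]
|eigenvalues of T|: 0.7056, 0.2834, 0.0000.
ρ(T) = max|λ| = 0.7056; 0.7056 < 1, so it converges for any x₀.

yes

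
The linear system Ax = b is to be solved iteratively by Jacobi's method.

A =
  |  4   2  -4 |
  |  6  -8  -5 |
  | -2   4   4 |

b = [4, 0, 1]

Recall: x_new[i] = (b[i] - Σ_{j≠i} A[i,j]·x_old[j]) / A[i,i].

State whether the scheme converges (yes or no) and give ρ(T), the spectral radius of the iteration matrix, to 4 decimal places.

no, ρ = 1.1295

Split A = D + L + U, D = diag(4, -8, 4).
Jacobi: T = -D⁻¹(L+U), T[1,2] = -(-5)/(-8) = -0.6250; T[1,1] = 0.
  T[0,:] = [+0.0000, -0.5000, +1.0000]
  T[1,:] = [+0.7500, +0.0000, -0.6250]
  T[2,:] = [+0.5000, -1.0000, +0.0000]
|roots of det(T-λI)|: 1.1295, 0.7250, 0.7250.
spectral radius ρ = 1.1295; 1.1295 > 1 ⇒ diverges.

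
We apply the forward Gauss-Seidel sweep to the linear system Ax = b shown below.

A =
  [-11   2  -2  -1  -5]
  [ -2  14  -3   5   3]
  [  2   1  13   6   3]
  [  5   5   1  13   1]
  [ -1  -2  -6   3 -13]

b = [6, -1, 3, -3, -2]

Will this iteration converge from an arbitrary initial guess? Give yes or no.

Diagonal D = diag(-11, 14, 13, 13, -13); L, U strict lower/upper.
GS T = -(D+L)⁻¹U: row 0 first, T[0,1] = -(2)/(-11) = +0.1818; later rows by forward substitution.
  T[0,:] = [+0.0000 +0.1818 -0.1818 -0.0909 -0.4545]
  T[1,:] = [+0.0000 +0.0260 +0.1883 -0.3701 -0.2792]
  T[2,:] = [+0.0000 -0.0300 +0.0135 -0.4191 -0.1394]
  T[3,:] = [+0.0000 -0.0776 -0.0035 +0.2096 +0.2160]
  T[4,:] = [+0.0000 -0.0221 -0.0220 +0.3057 +0.1921]
moduli |λ_i(T)| = 0.5521, 0.1383, 0.1383, 0.0101, 0.0000.
ρ(T) = max|λ| = 0.5521; 0.5521 < 1, so it converges for any x₀.

yes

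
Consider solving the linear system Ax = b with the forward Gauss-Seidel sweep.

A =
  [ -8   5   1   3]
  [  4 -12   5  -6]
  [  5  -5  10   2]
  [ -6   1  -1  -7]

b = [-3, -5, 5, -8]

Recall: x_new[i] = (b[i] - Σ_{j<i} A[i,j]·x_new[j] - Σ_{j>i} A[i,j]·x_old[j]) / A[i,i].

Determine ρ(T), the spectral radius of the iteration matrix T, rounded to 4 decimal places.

0.5667

Let D = diag(-8, -12, 10, -7); L, U the strict triangles.
T_GS = -(D+L)⁻¹U: row 0 first, T[0,3] = -(3)/(-8) = +0.3750; later rows by forward substitution.
  T[0,:] = [+0.0000 +0.6250 +0.1250 +0.3750]
  T[1,:] = [+0.0000 +0.2083 +0.4583 -0.3750]
  T[2,:] = [+0.0000 -0.2083 +0.1667 -0.5750]
  T[3,:] = [+0.0000 -0.4762 -0.0655 -0.2929]
|λ(T)| sorted: 0.5667, 0.2807, 0.2807, 0.0000.
spectral radius ρ = 0.5667; 0.5667 < 1, so it converges for any x₀.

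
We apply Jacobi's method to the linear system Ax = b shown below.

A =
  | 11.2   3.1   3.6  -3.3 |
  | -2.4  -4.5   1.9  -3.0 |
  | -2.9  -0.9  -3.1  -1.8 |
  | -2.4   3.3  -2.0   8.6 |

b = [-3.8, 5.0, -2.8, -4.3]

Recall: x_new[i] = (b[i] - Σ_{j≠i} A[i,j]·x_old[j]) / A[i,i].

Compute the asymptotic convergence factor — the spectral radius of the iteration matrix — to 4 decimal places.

0.9273

Let D = diag(11.2, -4.5, -3.1, 8.6); L, U the strict triangles.
T_J = -D⁻¹(L+U): T[1,3] = -(-3)/(-4.5) = -0.6667; T[1,1] = 0.
  T[0,:] = [+0.0000  -0.2768  -0.3214  +0.2946]
  T[1,:] = [-0.5333  +0.0000  +0.4222  -0.6667]
  T[2,:] = [-0.9355  -0.2903  +0.0000  -0.5806]
  T[3,:] = [+0.2791  -0.3837  +0.2326  +0.0000]
|eigenvalues of T|: 0.9273, 0.5530, 0.5530, 0.0282.
ρ = 0.9273; 0.9273 < 1: convergent.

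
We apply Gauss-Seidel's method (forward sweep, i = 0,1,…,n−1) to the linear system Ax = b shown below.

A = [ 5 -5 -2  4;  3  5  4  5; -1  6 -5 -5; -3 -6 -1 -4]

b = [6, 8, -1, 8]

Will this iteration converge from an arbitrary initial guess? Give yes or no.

Write A = D+L+U with D = diag(5, 5, -5, -4).
GS T = -(D+L)⁻¹U: row 0 first, T[0,3] = -(4)/(5) = -0.8000; later rows by forward substitution.
  T[0,:] = [+0.0000, +1.0000, +0.4000, -0.8000]
  T[1,:] = [+0.0000, -0.6000, -1.0400, -0.5200]
  T[2,:] = [+0.0000, -0.9200, -1.3280, -1.4640]
  T[3,:] = [+0.0000, +0.3800, +1.5920, +1.7460]
eigenvalue magnitudes: 1.3022, 0.6788, 0.6788, 0.0000.
ρ(T) = max|λ| = 1.3022; 1.3022 > 1: divergent.

no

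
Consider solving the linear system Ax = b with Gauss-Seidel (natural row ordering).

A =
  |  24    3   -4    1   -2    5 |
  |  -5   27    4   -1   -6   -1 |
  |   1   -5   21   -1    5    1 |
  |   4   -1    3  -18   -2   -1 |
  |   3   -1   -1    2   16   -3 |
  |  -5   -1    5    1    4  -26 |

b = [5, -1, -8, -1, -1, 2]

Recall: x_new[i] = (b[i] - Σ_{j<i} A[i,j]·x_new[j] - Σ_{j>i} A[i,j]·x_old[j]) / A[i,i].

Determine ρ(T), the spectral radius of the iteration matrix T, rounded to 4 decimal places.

Split A = D + L + U, D = diag(24, 27, 21, -18, 16, -26).
T_GS = -(D+L)⁻¹U: row 0 first, T[0,2] = -(-4)/(24) = +0.1667; later rows by forward substitution.
  T[0,:] = [+0.0000, -0.1250, +0.1667, -0.0417, +0.0833, -0.2083]
  T[1,:] = [+0.0000, -0.0231, -0.1173, +0.0293, +0.2377, -0.0015]
  T[2,:] = [+0.0000, +0.0004, -0.0359, +0.0566, -0.1855, -0.0381]
  T[3,:] = [+0.0000, -0.0264, +0.0376, -0.0015, -0.1367, -0.1081]
  T[4,:] = [+0.0000, +0.0253, -0.0455, +0.0134, +0.0047, +0.2376]
  T[5,:] = [+0.0000, +0.0279, -0.0400, +0.0198, -0.0654, +0.0652]
|roots of det(T-λI)|: 0.1542, 0.1216, 0.1216, 0.0394, 0.0394, 0.0000.
spectral radius ρ = 0.1542; 0.1542 < 1, so it converges for any x₀.

0.1542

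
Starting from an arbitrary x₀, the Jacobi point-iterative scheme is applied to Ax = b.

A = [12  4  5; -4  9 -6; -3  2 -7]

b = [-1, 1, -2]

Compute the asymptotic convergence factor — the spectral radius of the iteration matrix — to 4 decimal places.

0.5462

Split A = D + L + U, D = diag(12, 9, -7).
Jacobi T = -D⁻¹(L+U): T[1,2] = -(-6)/(9) = +0.6667; T[1,1] = 0.
  T[0,:] = [+0.0000  -0.3333  -0.4167]
  T[1,:] = [+0.4444  +0.0000  +0.6667]
  T[2,:] = [-0.4286  +0.2857  +0.0000]
moduli |λ_i(T)| = 0.5462, 0.2784, 0.2784.
ρ(T) = max|λ| = 0.5462; 0.5462 < 1: convergent.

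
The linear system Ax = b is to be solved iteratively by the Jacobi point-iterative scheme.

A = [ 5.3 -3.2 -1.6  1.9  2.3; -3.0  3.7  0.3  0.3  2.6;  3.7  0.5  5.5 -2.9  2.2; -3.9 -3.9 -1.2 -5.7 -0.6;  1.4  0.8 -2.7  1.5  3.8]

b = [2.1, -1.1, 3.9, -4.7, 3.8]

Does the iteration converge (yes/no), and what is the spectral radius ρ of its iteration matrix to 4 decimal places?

no, ρ = 1.1807

Let D = diag(5.3, 3.7, 5.5, -5.7, 3.8); L, U the strict triangles.
T_J = -D⁻¹(L+U): T[1,4] = -(2.6)/(3.7) = -0.7027; T[1,1] = 0.
  T[0,:] = [+0.0000  +0.6038  +0.3019  -0.3585  -0.4340]
  T[1,:] = [+0.8108  +0.0000  -0.0811  -0.0811  -0.7027]
  T[2,:] = [-0.6727  -0.0909  +0.0000  +0.5273  -0.4000]
  T[3,:] = [-0.6842  -0.6842  -0.2105  +0.0000  -0.1053]
  T[4,:] = [-0.3684  -0.2105  +0.7105  -0.3947  +0.0000]
eigenvalue magnitudes: 1.1807, 0.7885, 0.7885, 0.6859, 0.6859.
ρ = 1.1807; 1.1807 > 1 ⇒ diverges.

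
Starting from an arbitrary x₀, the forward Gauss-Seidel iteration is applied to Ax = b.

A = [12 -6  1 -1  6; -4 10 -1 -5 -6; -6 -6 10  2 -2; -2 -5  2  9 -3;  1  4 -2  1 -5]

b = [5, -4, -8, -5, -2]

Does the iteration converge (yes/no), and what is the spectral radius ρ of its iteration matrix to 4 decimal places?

A = D + L + U where D = diag(12, 10, 10, 9, -5).
GS T = -(D+L)⁻¹U: row 0 first, T[0,2] = -(1)/(12) = -0.0833; later rows by forward substitution.
  T[0,:] = [+0.0000 +0.5000 -0.0833 +0.0833 -0.5000]
  T[1,:] = [+0.0000 +0.2000 +0.0667 +0.5333 +0.4000]
  T[2,:] = [+0.0000 +0.4200 -0.0100 +0.1700 +0.1400]
  T[3,:] = [+0.0000 +0.1289 +0.0207 +0.2770 +0.4133]
  T[4,:] = [+0.0000 +0.1178 +0.0448 +0.4307 +0.2467]
|roots of det(T-λI)|: 0.8948, 0.1792, 0.0655, 0.0635, 0.0000.
ρ = 0.8948; 0.8948 < 1: convergent.

yes, ρ = 0.8948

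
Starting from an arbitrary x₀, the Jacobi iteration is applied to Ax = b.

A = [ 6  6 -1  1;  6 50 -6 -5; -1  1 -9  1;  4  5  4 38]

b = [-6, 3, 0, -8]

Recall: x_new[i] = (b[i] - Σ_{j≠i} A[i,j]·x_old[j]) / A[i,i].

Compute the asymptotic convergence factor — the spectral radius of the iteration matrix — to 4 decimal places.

Let D = diag(6, 50, -9, 38); L, U the strict triangles.
T_J = -D⁻¹(L+U): T[2,1] = -(1)/(-9) = +0.1111; T[2,2] = 0.
  T[0,:] = [+0.0000, -1.0000, +0.1667, -0.1667]
  T[1,:] = [-0.1200, +0.0000, +0.1200, +0.1000]
  T[2,:] = [-0.1111, +0.1111, +0.0000, +0.1111]
  T[3,:] = [-0.1053, -0.1316, -0.1053, +0.0000]
eigenvalue magnitudes: 0.3803, 0.2689, 0.0846, 0.0846.
ρ(T) = max|λ| = 0.3803; 0.3803 < 1, so it converges for any x₀.

0.3803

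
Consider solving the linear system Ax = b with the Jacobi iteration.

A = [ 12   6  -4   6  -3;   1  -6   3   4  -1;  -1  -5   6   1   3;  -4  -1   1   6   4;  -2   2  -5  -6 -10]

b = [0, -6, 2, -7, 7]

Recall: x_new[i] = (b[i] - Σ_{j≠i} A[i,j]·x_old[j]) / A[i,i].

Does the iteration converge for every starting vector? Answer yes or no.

Let D = diag(12, -6, 6, 6, -10); L, U the strict triangles.
Jacobi: T = -D⁻¹(L+U), T[3,1] = -(-1)/(6) = +0.1667; T[3,3] = 0.
  T[0,:] = [+0.0000, -0.5000, +0.3333, -0.5000, +0.2500]
  T[1,:] = [+0.1667, +0.0000, +0.5000, +0.6667, -0.1667]
  T[2,:] = [+0.1667, +0.8333, +0.0000, -0.1667, -0.5000]
  T[3,:] = [+0.6667, +0.1667, -0.1667, +0.0000, -0.6667]
  T[4,:] = [-0.2000, +0.2000, -0.5000, -0.6000, +0.0000]
moduli |λ_i(T)| = 1.2490, 0.7947, 0.6879, 0.6879, 0.0676.
spectral radius ρ = 1.2490; 1.2490 > 1, so it fails to converge.

no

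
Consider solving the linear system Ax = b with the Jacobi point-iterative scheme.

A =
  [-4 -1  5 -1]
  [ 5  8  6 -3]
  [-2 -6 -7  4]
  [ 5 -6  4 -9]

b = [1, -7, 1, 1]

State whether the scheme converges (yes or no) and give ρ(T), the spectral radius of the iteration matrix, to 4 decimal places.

Let D = diag(-4, 8, -7, -9); L, U the strict triangles.
T_J = -D⁻¹(L+U): T[2,1] = -(-6)/(-7) = -0.8571; T[2,2] = 0.
  T[0,:] = [+0.0000  -0.2500  +1.2500  -0.2500]
  T[1,:] = [-0.6250  +0.0000  -0.7500  +0.3750]
  T[2,:] = [-0.2857  -0.8571  +0.0000  +0.5714]
  T[3,:] = [+0.5556  -0.6667  +0.4444  +0.0000]
eigenvalue magnitudes: 1.1323, 0.9429, 0.9429, 0.0818.
spectral radius ρ = 1.1323; 1.1323 > 1: divergent.

no, ρ = 1.1323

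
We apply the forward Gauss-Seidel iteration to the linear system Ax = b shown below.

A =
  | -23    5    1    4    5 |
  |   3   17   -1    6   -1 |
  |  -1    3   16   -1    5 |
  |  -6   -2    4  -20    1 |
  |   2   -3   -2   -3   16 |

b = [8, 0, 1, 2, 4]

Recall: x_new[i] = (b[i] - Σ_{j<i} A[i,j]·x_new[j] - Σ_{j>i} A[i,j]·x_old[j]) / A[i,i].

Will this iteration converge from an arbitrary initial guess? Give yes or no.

Let D = diag(-23, 17, 16, -20, 16); L, U the strict triangles.
Gauss-Seidel: T = -(D+L)⁻¹U, row 0 first, T[0,1] = -(5)/(-23) = +0.2174; later rows by forward substitution.
  T[0,:] = [+0.0000  +0.2174  +0.0435  +0.1739  +0.2174]
  T[1,:] = [+0.0000  -0.0384  +0.0512  -0.3836  +0.0205]
  T[2,:] = [+0.0000  +0.0208  -0.0069  +0.1453  -0.3027]
  T[3,:] = [+0.0000  -0.0572  -0.0195  +0.0152  -0.0778]
  T[4,:] = [+0.0000  -0.0425  -0.0004  -0.0726  -0.0758]
|λ(T)| sorted: 0.2038, 0.1228, 0.0312, 0.0064, 0.0000.
ρ = 0.2038; 0.2038 < 1 ⇒ converges.

yes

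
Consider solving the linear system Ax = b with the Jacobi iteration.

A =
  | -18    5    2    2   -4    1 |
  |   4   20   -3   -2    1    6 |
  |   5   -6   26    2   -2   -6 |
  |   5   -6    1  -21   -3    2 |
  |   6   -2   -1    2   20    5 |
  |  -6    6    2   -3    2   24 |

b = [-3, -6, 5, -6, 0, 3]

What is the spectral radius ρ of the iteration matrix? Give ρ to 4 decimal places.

Write A = D+L+U with D = diag(-18, 20, 26, -21, 20, 24).
Jacobi T = -D⁻¹(L+U): T[0,5] = -(1)/(-18) = +0.0556; T[0,0] = 0.
  T[0,:] = [+0.0000 +0.2778 +0.1111 +0.1111 -0.2222 +0.0556]
  T[1,:] = [-0.2000 +0.0000 +0.1500 +0.1000 -0.0500 -0.3000]
  T[2,:] = [-0.1923 +0.2308 +0.0000 -0.0769 +0.0769 +0.2308]
  T[3,:] = [+0.2381 -0.2857 +0.0476 +0.0000 -0.1429 +0.0952]
  T[4,:] = [-0.3000 +0.1000 +0.0500 -0.1000 +0.0000 -0.2500]
  T[5,:] = [+0.2500 -0.2500 -0.0833 +0.1250 -0.0833 +0.0000]
|eigenvalues of T|: 0.5000, 0.2655, 0.2655, 0.1901, 0.1901, 0.1363.
ρ = 0.5000; 0.5000 < 1: convergent.

0.5000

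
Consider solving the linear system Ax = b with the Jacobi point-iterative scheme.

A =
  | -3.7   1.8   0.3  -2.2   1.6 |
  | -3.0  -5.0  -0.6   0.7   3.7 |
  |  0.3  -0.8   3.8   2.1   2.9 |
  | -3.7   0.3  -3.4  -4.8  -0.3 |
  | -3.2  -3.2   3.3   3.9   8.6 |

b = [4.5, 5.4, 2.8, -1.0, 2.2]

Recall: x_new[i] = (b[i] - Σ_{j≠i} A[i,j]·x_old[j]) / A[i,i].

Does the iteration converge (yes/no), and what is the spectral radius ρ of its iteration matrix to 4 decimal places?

no, ρ = 1.1211

Write A = D+L+U with D = diag(-3.7, -5, 3.8, -4.8, 8.6).
T_J = -D⁻¹(L+U): T[1,0] = -(-3)/(-5) = -0.6000; T[1,1] = 0.
  T[0,:] = [+0.0000  +0.4865  +0.0811  -0.5946  +0.4324]
  T[1,:] = [-0.6000  +0.0000  -0.1200  +0.1400  +0.7400]
  T[2,:] = [-0.0789  +0.2105  +0.0000  -0.5526  -0.7632]
  T[3,:] = [-0.7708  +0.0625  -0.7083  +0.0000  -0.0625]
  T[4,:] = [+0.3721  +0.3721  -0.3837  -0.4535  +0.0000]
|roots of det(T-λI)|: 1.1211, 0.7806, 0.7806, 0.3165, 0.1217.
spectral radius ρ = 1.1211; 1.1211 > 1 ⇒ diverges.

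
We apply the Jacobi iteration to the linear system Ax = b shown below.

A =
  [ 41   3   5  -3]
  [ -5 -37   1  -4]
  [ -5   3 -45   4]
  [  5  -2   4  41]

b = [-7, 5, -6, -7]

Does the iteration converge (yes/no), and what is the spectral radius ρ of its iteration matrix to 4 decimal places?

Split A = D + L + U, D = diag(41, -37, -45, 41).
T_J = -D⁻¹(L+U): T[2,1] = -(3)/(-45) = +0.0667; T[2,2] = 0.
  T[0,:] = [+0.0000  -0.0732  -0.1220  +0.0732]
  T[1,:] = [-0.1351  +0.0000  +0.0270  -0.1081]
  T[2,:] = [-0.1111  +0.0667  +0.0000  +0.0889]
  T[3,:] = [-0.1220  +0.0488  -0.0976  +0.0000]
|eigenvalues of T|: 0.1705, 0.1395, 0.1395, 0.0899.
ρ(T) = max|λ| = 0.1705; 0.1705 < 1: convergent.

yes, ρ = 0.1705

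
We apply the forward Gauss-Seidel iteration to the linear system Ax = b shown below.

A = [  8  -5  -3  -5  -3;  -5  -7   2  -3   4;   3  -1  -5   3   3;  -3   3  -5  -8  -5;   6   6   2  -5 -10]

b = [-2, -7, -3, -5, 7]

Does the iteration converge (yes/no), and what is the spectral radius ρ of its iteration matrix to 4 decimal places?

Split A = D + L + U, D = diag(8, -7, -5, -8, -10).
T_GS = -(D+L)⁻¹U: row 0 first, T[0,2] = -(-3)/(8) = +0.3750; later rows by forward substitution.
  T[0,:] = [+0.0000  +0.6250  +0.3750  +0.6250  +0.3750]
  T[1,:] = [+0.0000  -0.4464  +0.0179  -0.8750  +0.3036]
  T[2,:] = [+0.0000  +0.4643  +0.2214  +1.1500  +0.7643]
  T[3,:] = [+0.0000  -0.6920  -0.2723  -1.2812  -1.1295]
  T[4,:] = [+0.0000  +0.5460  +0.4162  +0.7206  +1.1247]
eigenvalue magnitudes: 1.3686, 1.0771, 0.2161, 0.1261, 0.0000.
ρ = 1.3686; 1.3686 > 1 ⇒ diverges.

no, ρ = 1.3686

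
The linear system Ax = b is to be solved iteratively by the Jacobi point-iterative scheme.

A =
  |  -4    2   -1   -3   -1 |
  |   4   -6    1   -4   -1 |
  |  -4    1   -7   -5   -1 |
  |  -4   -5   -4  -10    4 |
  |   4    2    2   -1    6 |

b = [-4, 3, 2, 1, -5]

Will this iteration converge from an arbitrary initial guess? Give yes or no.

Let D = diag(-4, -6, -7, -10, 6); L, U the strict triangles.
Jacobi T = -D⁻¹(L+U): T[2,1] = -(1)/(-7) = +0.1429; T[2,2] = 0.
  T[0,:] = [+0.0000 +0.5000 -0.2500 -0.7500 -0.2500]
  T[1,:] = [+0.6667 +0.0000 +0.1667 -0.6667 -0.1667]
  T[2,:] = [-0.5714 +0.1429 +0.0000 -0.7143 -0.1429]
  T[3,:] = [-0.4000 -0.5000 -0.4000 +0.0000 +0.4000]
  T[4,:] = [-0.6667 -0.3333 -0.3333 +0.1667 +0.0000]
|roots of det(T-λI)|: 1.4272, 0.8971, 0.6622, 0.3993, 0.2672.
spectral radius ρ = 1.4272; 1.4272 > 1: divergent.

no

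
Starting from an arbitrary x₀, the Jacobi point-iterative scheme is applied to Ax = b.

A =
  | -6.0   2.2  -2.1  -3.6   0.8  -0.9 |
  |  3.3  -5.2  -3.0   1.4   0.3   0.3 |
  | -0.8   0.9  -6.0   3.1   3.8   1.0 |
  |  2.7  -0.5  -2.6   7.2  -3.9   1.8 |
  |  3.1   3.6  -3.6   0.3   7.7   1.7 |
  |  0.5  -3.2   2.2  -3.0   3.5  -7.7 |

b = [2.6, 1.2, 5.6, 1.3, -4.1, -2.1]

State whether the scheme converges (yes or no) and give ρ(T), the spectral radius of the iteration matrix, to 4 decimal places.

Let D = diag(-6, -5.2, -6, 7.2, 7.7, -7.7); L, U the strict triangles.
T_J = -D⁻¹(L+U): T[2,1] = -(0.9)/(-6) = +0.1500; T[2,2] = 0.
  T[0,:] = [+0.0000 +0.3667 -0.3500 -0.6000 +0.1333 -0.1500]
  T[1,:] = [+0.6346 +0.0000 -0.5769 +0.2692 +0.0577 +0.0577]
  T[2,:] = [-0.1333 +0.1500 +0.0000 +0.5167 +0.6333 +0.1667]
  T[3,:] = [-0.3750 +0.0694 +0.3611 +0.0000 +0.5417 -0.2500]
  T[4,:] = [-0.4026 -0.4675 +0.4675 -0.0390 +0.0000 -0.2208]
  T[5,:] = [+0.0649 -0.4156 +0.2857 -0.3896 +0.4545 +0.0000]
|eigenvalues of T|: 1.1535, 0.7237, 0.5811, 0.5811, 0.3708, 0.3008.
ρ(T) = max|λ| = 1.1535; 1.1535 > 1: divergent.

no, ρ = 1.1535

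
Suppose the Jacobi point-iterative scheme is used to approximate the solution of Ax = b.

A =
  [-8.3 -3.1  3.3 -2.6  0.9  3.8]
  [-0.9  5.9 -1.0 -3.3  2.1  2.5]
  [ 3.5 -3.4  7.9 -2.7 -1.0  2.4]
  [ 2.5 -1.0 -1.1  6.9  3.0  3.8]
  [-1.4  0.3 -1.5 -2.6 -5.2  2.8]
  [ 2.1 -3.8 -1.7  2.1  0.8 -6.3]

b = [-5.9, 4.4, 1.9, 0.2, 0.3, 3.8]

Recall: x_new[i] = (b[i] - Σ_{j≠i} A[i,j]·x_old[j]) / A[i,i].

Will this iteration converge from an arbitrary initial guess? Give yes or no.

A = D + L + U where D = diag(-8.3, 5.9, 7.9, 6.9, -5.2, -6.3).
T_J = -D⁻¹(L+U): T[4,1] = -(0.3)/(-5.2) = +0.0577; T[4,4] = 0.
  T[0,:] = [+0.0000  -0.3735  +0.3976  -0.3133  +0.1084  +0.4578]
  T[1,:] = [+0.1525  +0.0000  +0.1695  +0.5593  -0.3559  -0.4237]
  T[2,:] = [-0.4430  +0.4304  +0.0000  +0.3418  +0.1266  -0.3038]
  T[3,:] = [-0.3623  +0.1449  +0.1594  +0.0000  -0.4348  -0.5507]
  T[4,:] = [-0.2692  +0.0577  -0.2885  -0.5000  +0.0000  +0.5385]
  T[5,:] = [+0.3333  -0.6032  -0.2698  +0.3333  +0.1270  +0.0000]
|eigenvalues of T|: 1.2027, 0.7106, 0.5296, 0.5296, 0.4026, 0.4026.
ρ = 1.2027; 1.2027 > 1, so it fails to converge.

no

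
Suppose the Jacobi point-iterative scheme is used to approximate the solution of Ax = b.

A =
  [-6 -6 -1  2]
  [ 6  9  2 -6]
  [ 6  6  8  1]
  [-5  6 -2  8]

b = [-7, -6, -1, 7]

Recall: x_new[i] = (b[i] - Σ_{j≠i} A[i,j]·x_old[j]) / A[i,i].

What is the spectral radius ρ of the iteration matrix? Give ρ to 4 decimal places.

1.1766

Diagonal D = diag(-6, 9, 8, 8); L, U strict lower/upper.
T_J = -D⁻¹(L+U): T[3,2] = -(-2)/(8) = +0.2500; T[3,3] = 0.
  T[0,:] = [+0.0000 -1.0000 -0.1667 +0.3333]
  T[1,:] = [-0.6667 +0.0000 -0.2222 +0.6667]
  T[2,:] = [-0.7500 -0.7500 +0.0000 -0.1250]
  T[3,:] = [+0.6250 -0.7500 +0.2500 +0.0000]
eigenvalue magnitudes: 1.1766, 0.6526, 0.6526, 0.4365.
spectral radius ρ = 1.1766; 1.1766 > 1 ⇒ diverges.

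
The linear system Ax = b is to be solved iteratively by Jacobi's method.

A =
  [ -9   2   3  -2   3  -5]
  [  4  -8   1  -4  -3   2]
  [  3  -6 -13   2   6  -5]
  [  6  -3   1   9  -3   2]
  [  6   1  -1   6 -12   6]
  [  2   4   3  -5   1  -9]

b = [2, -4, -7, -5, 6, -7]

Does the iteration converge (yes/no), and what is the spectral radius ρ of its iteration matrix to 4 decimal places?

Diagonal D = diag(-9, -8, -13, 9, -12, -9); L, U strict lower/upper.
Jacobi: T = -D⁻¹(L+U), T[2,3] = -(2)/(-13) = +0.1538; T[2,2] = 0.
  T[0,:] = [+0.0000, +0.2222, +0.3333, -0.2222, +0.3333, -0.5556]
  T[1,:] = [+0.5000, +0.0000, +0.1250, -0.5000, -0.3750, +0.2500]
  T[2,:] = [+0.2308, -0.4615, +0.0000, +0.1538, +0.4615, -0.3846]
  T[3,:] = [-0.6667, +0.3333, -0.1111, +0.0000, +0.3333, -0.2222]
  T[4,:] = [+0.5000, +0.0833, -0.0833, +0.5000, +0.0000, +0.5000]
  T[5,:] = [+0.2222, +0.4444, +0.3333, -0.5556, +0.1111, +0.0000]
|eigenvalues of T|: 1.1255, 0.8525, 0.8525, 0.4082, 0.2587, 0.1202.
ρ(T) = max|λ| = 1.1255; 1.1255 > 1 ⇒ diverges.

no, ρ = 1.1255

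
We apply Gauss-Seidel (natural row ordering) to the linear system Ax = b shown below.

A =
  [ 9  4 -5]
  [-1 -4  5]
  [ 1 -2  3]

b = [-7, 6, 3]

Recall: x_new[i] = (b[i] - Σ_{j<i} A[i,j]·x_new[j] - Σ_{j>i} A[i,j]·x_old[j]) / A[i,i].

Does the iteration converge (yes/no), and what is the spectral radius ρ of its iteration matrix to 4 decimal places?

yes, ρ = 0.8777

Let D = diag(9, -4, 3); L, U the strict triangles.
T_GS = -(D+L)⁻¹U: row 0 first, T[0,2] = -(-5)/(9) = +0.5556; later rows by forward substitution.
  T[0,:] = [+0.0000 -0.4444 +0.5556]
  T[1,:] = [+0.0000 +0.1111 +1.1111]
  T[2,:] = [+0.0000 +0.2222 +0.5556]
moduli |λ_i(T)| = 0.8777, 0.2110, 0.0000.
ρ = 0.8777; 0.8777 < 1: convergent.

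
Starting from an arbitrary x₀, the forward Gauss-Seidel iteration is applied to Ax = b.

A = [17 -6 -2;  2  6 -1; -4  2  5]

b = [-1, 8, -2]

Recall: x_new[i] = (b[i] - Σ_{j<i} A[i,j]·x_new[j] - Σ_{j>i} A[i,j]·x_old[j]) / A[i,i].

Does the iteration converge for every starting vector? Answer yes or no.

Let D = diag(17, 6, 5); L, U the strict triangles.
GS T = -(D+L)⁻¹U: row 0 first, T[0,1] = -(-6)/(17) = +0.3529; later rows by forward substitution.
  T[0,:] = [+0.0000  +0.3529  +0.1176]
  T[1,:] = [+0.0000  -0.1176  +0.1275]
  T[2,:] = [+0.0000  +0.3294  +0.0431]
|eigenvalues of T|: 0.2574, 0.1829, 0.0000.
ρ = 0.2574; 0.2574 < 1, so it converges for any x₀.

yes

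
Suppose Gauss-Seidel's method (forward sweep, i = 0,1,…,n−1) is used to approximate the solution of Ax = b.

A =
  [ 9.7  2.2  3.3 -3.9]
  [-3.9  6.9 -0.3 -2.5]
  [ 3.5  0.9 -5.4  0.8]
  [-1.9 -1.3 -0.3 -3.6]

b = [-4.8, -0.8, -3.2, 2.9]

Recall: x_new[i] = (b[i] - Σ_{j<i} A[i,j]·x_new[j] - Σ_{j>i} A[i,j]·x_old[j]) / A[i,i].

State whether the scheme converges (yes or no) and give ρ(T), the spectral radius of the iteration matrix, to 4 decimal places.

Write A = D+L+U with D = diag(9.7, 6.9, -5.4, -3.6).
T_GS = -(D+L)⁻¹U: row 0 first, T[0,3] = -(-3.9)/(9.7) = +0.4021; later rows by forward substitution.
  T[0,:] = [+0.0000 -0.2268 -0.3402 +0.4021]
  T[1,:] = [+0.0000 -0.1282 -0.1488 +0.5896]
  T[2,:] = [+0.0000 -0.1684 -0.2453 +0.5070]
  T[3,:] = [+0.0000 +0.1800 +0.2537 -0.4674]
eigenvalue magnitudes: 0.8997, 0.0710, 0.0121, 0.0000.
ρ(T) = max|λ| = 0.8997; 0.8997 < 1, so it converges for any x₀.

yes, ρ = 0.8997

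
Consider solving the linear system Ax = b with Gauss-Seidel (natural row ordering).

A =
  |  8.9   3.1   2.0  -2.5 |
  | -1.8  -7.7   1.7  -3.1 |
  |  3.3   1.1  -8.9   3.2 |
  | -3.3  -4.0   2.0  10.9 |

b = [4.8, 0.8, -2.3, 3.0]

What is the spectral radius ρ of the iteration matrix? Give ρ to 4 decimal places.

Split A = D + L + U, D = diag(8.9, -7.7, -8.9, 10.9).
Gauss-Seidel: T = -(D+L)⁻¹U, row 0 first, T[0,3] = -(-2.5)/(8.9) = +0.2809; later rows by forward substitution.
  T[0,:] = [+0.0000 -0.3483 -0.2247 +0.2809]
  T[1,:] = [+0.0000 +0.0814 +0.2733 -0.4683]
  T[2,:] = [+0.0000 -0.1191 -0.0495 +0.4058]
  T[3,:] = [+0.0000 -0.0537 +0.0414 -0.1613]
eigenvalue magnitudes: 0.2915, 0.1694, 0.1694, 0.0000.
ρ = 0.2915; 0.2915 < 1, so it converges for any x₀.

0.2915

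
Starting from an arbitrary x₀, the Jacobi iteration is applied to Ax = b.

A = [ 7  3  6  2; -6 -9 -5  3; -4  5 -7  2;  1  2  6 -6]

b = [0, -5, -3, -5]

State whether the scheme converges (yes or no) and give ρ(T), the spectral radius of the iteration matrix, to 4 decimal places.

Let D = diag(7, -9, -7, -6); L, U the strict triangles.
Jacobi: T = -D⁻¹(L+U), T[2,1] = -(5)/(-7) = +0.7143; T[2,2] = 0.
  T[0,:] = [+0.0000  -0.4286  -0.8571  -0.2857]
  T[1,:] = [-0.6667  +0.0000  -0.5556  +0.3333]
  T[2,:] = [-0.5714  +0.7143  +0.0000  +0.2857]
  T[3,:] = [+0.1667  +0.3333  +1.0000  +0.0000]
|roots of det(T-λI)|: 1.1474, 0.6819, 0.6819, 0.1204.
ρ = 1.1474; 1.1474 > 1 ⇒ diverges.

no, ρ = 1.1474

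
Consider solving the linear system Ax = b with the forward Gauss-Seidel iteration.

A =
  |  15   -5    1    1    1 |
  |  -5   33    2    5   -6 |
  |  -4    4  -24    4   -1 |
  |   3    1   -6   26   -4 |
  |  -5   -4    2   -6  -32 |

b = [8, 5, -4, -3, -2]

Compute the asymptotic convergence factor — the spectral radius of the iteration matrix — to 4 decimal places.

Split A = D + L + U, D = diag(15, 33, -24, 26, -32).
T_GS = -(D+L)⁻¹U: row 0 first, T[0,4] = -(1)/(15) = -0.0667; later rows by forward substitution.
  T[0,:] = [+0.0000  +0.3333  -0.0667  -0.0667  -0.0667]
  T[1,:] = [+0.0000  +0.0505  -0.0707  -0.1616  +0.1717]
  T[2,:] = [+0.0000  -0.0471  -0.0007  +0.1508  -0.0019]
  T[3,:] = [+0.0000  -0.0513  +0.0103  +0.0487  +0.1545]
  T[4,:] = [+0.0000  -0.0517  +0.0173  +0.0309  -0.0401]
|λ(T)| sorted: 0.1897, 0.1032, 0.1032, 0.0400, 0.0000.
ρ(T) = max|λ| = 0.1897; 0.1897 < 1, so it converges for any x₀.

0.1897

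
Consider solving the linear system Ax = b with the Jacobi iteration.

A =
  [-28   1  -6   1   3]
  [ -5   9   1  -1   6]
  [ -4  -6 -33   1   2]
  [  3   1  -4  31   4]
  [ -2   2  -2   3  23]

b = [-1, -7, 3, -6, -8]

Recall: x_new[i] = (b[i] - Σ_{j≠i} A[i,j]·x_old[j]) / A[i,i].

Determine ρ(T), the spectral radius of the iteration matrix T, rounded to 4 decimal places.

0.3713

Let D = diag(-28, 9, -33, 31, 23); L, U the strict triangles.
T_J = -D⁻¹(L+U): T[2,0] = -(-4)/(-33) = -0.1212; T[2,2] = 0.
  T[0,:] = [+0.0000  +0.0357  -0.2143  +0.0357  +0.1071]
  T[1,:] = [+0.5556  +0.0000  -0.1111  +0.1111  -0.6667]
  T[2,:] = [-0.1212  -0.1818  +0.0000  +0.0303  +0.0606]
  T[3,:] = [-0.0968  -0.0323  +0.1290  +0.0000  -0.1290]
  T[4,:] = [+0.0870  -0.0870  +0.0870  -0.1304  +0.0000]
|roots of det(T-λI)|: 0.3713, 0.3070, 0.3070, 0.2316, 0.0568.
ρ = 0.3713; 0.3713 < 1, so it converges for any x₀.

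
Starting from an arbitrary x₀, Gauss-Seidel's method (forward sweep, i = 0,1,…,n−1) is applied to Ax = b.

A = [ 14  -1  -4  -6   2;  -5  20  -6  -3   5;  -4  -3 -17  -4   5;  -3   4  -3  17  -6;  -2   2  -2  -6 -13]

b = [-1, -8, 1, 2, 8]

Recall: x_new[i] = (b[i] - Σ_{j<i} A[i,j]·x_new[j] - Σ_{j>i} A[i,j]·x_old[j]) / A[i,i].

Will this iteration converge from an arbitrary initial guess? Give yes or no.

yes

Write A = D+L+U with D = diag(14, 20, -17, 17, -13).
T_GS = -(D+L)⁻¹U: row 0 first, T[0,2] = -(-4)/(14) = +0.2857; later rows by forward substitution.
  T[0,:] = [+0.0000  +0.0714  +0.2857  +0.4286  -0.1429]
  T[1,:] = [+0.0000  +0.0179  +0.3714  +0.2571  -0.2857]
  T[2,:] = [+0.0000  -0.0200  -0.1328  -0.3815  +0.3782]
  T[3,:] = [+0.0000  +0.0049  -0.0604  -0.0522  +0.4617]
  T[4,:] = [+0.0000  -0.0074  +0.0615  +0.0564  -0.2932]
|eigenvalues of T|: 0.5173, 0.1144, 0.1144, 0.0404, 0.0000.
ρ(T) = max|λ| = 0.5173; 0.5173 < 1: convergent.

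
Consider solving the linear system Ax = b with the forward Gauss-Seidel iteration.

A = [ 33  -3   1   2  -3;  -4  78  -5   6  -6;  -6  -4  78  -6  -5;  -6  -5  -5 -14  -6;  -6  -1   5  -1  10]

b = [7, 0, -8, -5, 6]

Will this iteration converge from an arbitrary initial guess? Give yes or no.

Write A = D+L+U with D = diag(33, 78, 78, -14, 10).
GS T = -(D+L)⁻¹U: row 0 first, T[0,4] = -(-3)/(33) = +0.0909; later rows by forward substitution.
  T[0,:] = [+0.0000, +0.0909, -0.0303, -0.0606, +0.0909]
  T[1,:] = [+0.0000, +0.0047, +0.0625, -0.0800, +0.0816]
  T[2,:] = [+0.0000, +0.0072, +0.0009, +0.0682, +0.0753]
  T[3,:] = [+0.0000, -0.0432, -0.0097, +0.0302, -0.5236]
  T[4,:] = [+0.0000, +0.0471, -0.0133, -0.0754, -0.0273]
|roots of det(T-λI)|: 0.2390, 0.1526, 0.1074, 0.0294, 0.0000.
ρ(T) = max|λ| = 0.2390; 0.2390 < 1, so it converges for any x₀.

yes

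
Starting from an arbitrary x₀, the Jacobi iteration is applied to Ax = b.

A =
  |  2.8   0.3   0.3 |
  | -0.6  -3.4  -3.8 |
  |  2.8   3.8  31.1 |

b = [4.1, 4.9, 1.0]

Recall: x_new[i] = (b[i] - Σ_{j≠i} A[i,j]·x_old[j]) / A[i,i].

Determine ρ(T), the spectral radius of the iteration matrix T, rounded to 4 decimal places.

Let D = diag(2.8, -3.4, 31.1); L, U the strict triangles.
Jacobi: T = -D⁻¹(L+U), T[1,2] = -(-3.8)/(-3.4) = -1.1176; T[1,1] = 0.
  T[0,:] = [+0.0000 -0.1071 -0.1071]
  T[1,:] = [-0.1765 +0.0000 -1.1176]
  T[2,:] = [-0.0900 -0.1222 +0.0000]
|λ(T)| sorted: 0.4413, 0.3586, 0.0827.
ρ(T) = max|λ| = 0.4413; 0.4413 < 1 ⇒ converges.

0.4413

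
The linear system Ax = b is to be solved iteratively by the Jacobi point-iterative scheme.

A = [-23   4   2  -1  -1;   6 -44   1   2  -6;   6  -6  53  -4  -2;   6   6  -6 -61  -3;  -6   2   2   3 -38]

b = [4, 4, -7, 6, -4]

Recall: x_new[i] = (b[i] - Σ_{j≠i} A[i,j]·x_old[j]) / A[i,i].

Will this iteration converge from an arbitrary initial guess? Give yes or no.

yes

Diagonal D = diag(-23, -44, 53, -61, -38); L, U strict lower/upper.
Jacobi T = -D⁻¹(L+U): T[2,3] = -(-4)/(53) = +0.0755; T[2,2] = 0.
  T[0,:] = [+0.0000, +0.1739, +0.0870, -0.0435, -0.0435]
  T[1,:] = [+0.1364, +0.0000, +0.0227, +0.0455, -0.1364]
  T[2,:] = [-0.1132, +0.1132, +0.0000, +0.0755, +0.0377]
  T[3,:] = [+0.0984, +0.0984, -0.0984, +0.0000, -0.0492]
  T[4,:] = [-0.1579, +0.0526, +0.0526, +0.0789, +0.0000]
moduli |λ_i(T)| = 0.1824, 0.1417, 0.1417, 0.1262, 0.0693.
ρ = 0.1824; 0.1824 < 1: convergent.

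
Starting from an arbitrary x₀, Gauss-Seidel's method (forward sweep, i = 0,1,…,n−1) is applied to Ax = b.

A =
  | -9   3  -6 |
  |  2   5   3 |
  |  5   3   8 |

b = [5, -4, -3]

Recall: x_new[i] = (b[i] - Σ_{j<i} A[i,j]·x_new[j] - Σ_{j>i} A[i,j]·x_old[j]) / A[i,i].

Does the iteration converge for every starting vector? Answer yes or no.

yes

A = D + L + U where D = diag(-9, 5, 8).
T_GS = -(D+L)⁻¹U: row 0 first, T[0,1] = -(3)/(-9) = +0.3333; later rows by forward substitution.
  T[0,:] = [+0.0000, +0.3333, -0.6667]
  T[1,:] = [+0.0000, -0.1333, -0.3333]
  T[2,:] = [+0.0000, -0.1583, +0.5417]
moduli |λ_i(T)| = 0.6124, 0.2041, 0.0000.
spectral radius ρ = 0.6124; 0.6124 < 1: convergent.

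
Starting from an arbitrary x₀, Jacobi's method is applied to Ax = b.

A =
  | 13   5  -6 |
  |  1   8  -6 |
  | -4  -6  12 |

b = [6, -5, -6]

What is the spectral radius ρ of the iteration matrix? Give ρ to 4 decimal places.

Let D = diag(13, 8, 12); L, U the strict triangles.
Jacobi: T = -D⁻¹(L+U), T[0,1] = -(5)/(13) = -0.3846; T[0,0] = 0.
  T[0,:] = [+0.0000, -0.3846, +0.4615]
  T[1,:] = [-0.1250, +0.0000, +0.7500]
  T[2,:] = [+0.3333, +0.5000, +0.0000]
|λ(T)| sorted: 0.8508, 0.6099, 0.2409.
spectral radius ρ = 0.8508; 0.8508 < 1: convergent.

0.8508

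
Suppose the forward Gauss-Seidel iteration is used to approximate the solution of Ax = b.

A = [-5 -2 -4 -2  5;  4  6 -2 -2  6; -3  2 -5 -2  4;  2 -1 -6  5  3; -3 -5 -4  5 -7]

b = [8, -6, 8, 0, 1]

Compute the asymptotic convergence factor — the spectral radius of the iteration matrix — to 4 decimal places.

1.2835

Diagonal D = diag(-5, 6, -5, 5, -7); L, U strict lower/upper.
T_GS = -(D+L)⁻¹U: row 0 first, T[0,1] = -(-2)/(-5) = -0.4000; later rows by forward substitution.
  T[0,:] = [+0.0000 -0.4000 -0.8000 -0.4000 +1.0000]
  T[1,:] = [+0.0000 +0.2667 +0.8667 +0.6000 -1.6667]
  T[2,:] = [+0.0000 +0.3467 +0.8267 +0.0800 -0.4667]
  T[3,:] = [+0.0000 +0.6293 +1.4853 +0.3760 -1.8933]
  T[4,:] = [+0.0000 +0.2324 +0.3124 -0.0343 -0.3238]
eigenvalue magnitudes: 1.2835, 0.2696, 0.1991, 0.1991, 0.0000.
spectral radius ρ = 1.2835; 1.2835 > 1, so it fails to converge.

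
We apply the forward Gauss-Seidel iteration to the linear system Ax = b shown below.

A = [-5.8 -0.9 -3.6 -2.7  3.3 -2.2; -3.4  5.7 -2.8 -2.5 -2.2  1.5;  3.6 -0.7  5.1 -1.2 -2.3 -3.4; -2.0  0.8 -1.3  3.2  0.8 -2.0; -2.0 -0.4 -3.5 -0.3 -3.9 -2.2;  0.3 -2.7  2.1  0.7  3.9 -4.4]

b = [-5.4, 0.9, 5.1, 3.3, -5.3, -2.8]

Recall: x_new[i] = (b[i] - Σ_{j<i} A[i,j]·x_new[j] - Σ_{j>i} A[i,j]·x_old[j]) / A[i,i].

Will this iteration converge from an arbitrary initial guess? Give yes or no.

Write A = D+L+U with D = diag(-5.8, 5.7, 5.1, 3.2, -3.9, -4.4).
T_GS = -(D+L)⁻¹U: row 0 first, T[0,5] = -(-2.2)/(-5.8) = -0.3793; later rows by forward substitution.
  T[0,:] = [+0.0000 -0.1552 -0.6207 -0.4655 +0.5690 -0.3793]
  T[1,:] = [+0.0000 -0.0926 +0.1210 +0.1609 +0.7253 -0.4894]
  T[2,:] = [+0.0000 +0.0968 +0.4547 +0.5860 +0.1489 +0.8672]
  T[3,:] = [+0.0000 -0.0345 -0.2334 -0.0931 -0.0152 +0.8626]
  T[4,:] = [+0.0000 +0.0048 -0.0843 -0.2965 -0.4986 -1.1640]
  T[5,:] = [+0.0000 +0.0912 -0.0113 -0.1284 -0.7796 -0.2062]
|λ(T)| sorted: 1.1570, 0.6412, 0.1107, 0.1107, 0.0190, 0.0000.
ρ(T) = max|λ| = 1.1570; 1.1570 > 1: divergent.

no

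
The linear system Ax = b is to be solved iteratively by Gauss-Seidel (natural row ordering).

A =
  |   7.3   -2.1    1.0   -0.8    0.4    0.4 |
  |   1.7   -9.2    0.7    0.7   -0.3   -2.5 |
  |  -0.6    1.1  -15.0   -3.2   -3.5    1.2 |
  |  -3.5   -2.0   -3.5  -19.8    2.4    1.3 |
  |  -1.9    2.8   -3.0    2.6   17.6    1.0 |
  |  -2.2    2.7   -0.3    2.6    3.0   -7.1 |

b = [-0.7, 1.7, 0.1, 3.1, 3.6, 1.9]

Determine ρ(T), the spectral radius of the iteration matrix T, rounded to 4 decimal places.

A = D + L + U where D = diag(7.3, -9.2, -15, -19.8, 17.6, -7.1).
T_GS = -(D+L)⁻¹U: row 0 first, T[0,1] = -(-2.1)/(7.3) = +0.2877; later rows by forward substitution.
  T[0,:] = [+0.0000  +0.2877  -0.1370  +0.1096  -0.0548  -0.0548]
  T[1,:] = [+0.0000  +0.0532  +0.0508  +0.0963  -0.0427  -0.2819]
  T[2,:] = [+0.0000  -0.0076  +0.0092  -0.2107  -0.2343  +0.0615]
  T[3,:] = [+0.0000  -0.0549  +0.0175  +0.0081  +0.1766  +0.0929]
  T[4,:] = [+0.0000  +0.0294  -0.0239  -0.0406  -0.0651  -0.0211]
  T[5,:] = [+0.0000  -0.0763  +0.0577  -0.0026  +0.0478  -0.0677]
eigenvalue magnitudes: 0.1907, 0.1087, 0.0934, 0.0934, 0.0551, 0.0000.
ρ = 0.1907; 0.1907 < 1: convergent.

0.1907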